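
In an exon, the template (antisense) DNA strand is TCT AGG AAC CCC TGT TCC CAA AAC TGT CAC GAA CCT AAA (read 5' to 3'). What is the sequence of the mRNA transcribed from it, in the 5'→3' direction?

The mRNA has the sequence of the coding strand (reverse complement of the template) with T→U. Reverse complement of TCTAGGAACCCCTGTTCCCAAAACTGTCACGAACCTAAA is TTTAGGTTCGTGACAGTTTTGGGAACAGGGGTTCCTAGA; then T→U.

5'-UUUAGGUUCGUGACAGUUUUGGGAACAGGGGUUCCUAGA-3'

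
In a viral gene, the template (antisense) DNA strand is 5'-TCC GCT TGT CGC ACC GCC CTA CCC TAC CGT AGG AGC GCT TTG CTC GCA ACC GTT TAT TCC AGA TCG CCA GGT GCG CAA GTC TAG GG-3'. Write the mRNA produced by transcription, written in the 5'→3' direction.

The mRNA has the sequence of the coding strand (reverse complement of the template) with T→U. Reverse complement of TCCGCTTGTCGCACCGCCCTACCCTACCGTAGGAGCGCTTTGCTCGCAACCGTTTATTCCAGATCGCCAGGTGCGCAAGTCTAGGG is CCCTAGACTTGCGCACCTGGCGATCTGGAATAAACGGTTGCGAGCAAAGCGCTCCTACGGTAGGGTAGGGCGGTGCGACAAGCGGA; then T→U.

5'-CCCUAGACUUGCGCACCUGGCGAUCUGGAAUAAACGGUUGCGAGCAAAGCGCUCCUACGGUAGGGUAGGGCGGUGCGACAAGCGGA-3'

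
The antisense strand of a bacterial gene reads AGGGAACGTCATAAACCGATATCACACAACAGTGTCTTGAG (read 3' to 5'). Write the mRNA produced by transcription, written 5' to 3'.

5'-UCCCUUGCAGUAUUUGGCUAUAGUGUGUUGUCACAGAACUC-3'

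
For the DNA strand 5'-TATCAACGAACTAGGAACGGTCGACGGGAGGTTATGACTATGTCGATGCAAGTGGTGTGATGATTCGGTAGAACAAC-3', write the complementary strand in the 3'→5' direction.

3'-ATAGTTGCTTGATCCTTGCCAGCTGCCCTCCAATACTGATACAGCTACGTTCACCACACTACTAAGCCATCTTGTTG-5'

Base-pairing A↔T, G↔C gives the complement. The complementary strand is antiparallel, so paired with a 5'→3' strand it runs 3'→5'.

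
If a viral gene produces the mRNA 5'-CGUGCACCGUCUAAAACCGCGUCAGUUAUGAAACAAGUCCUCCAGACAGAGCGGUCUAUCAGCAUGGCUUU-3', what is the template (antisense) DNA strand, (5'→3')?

Replace U with T to get the coding DNA strand: CGTGCACCGTCTAAAACCGCGTCAGTTATGAAACAAGTCCTCCAGACAGAGCGGTCTATCAGCATGGCTTT. The template strand is its reverse complement (complement GCACGTGGCAGATTTTGGCGCAGTCAATACTTTGTTCAGGAGGTCTGTCTCGCCAGATAGTCGTACCGAAA, then reverse).

5′-AAAGCCATGCTGATAGACCGCTCTGTCTGGAGGACTTGTTTCATAACTGACGCGGTTTTAGACGGTGCACG-3′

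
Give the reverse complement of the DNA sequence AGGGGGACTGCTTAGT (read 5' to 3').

5′-ACTAAGCAGTCCCCCT-3′

Complement each base (A↔T, G↔C): TCCCCCTGACGAATCA. Then reverse.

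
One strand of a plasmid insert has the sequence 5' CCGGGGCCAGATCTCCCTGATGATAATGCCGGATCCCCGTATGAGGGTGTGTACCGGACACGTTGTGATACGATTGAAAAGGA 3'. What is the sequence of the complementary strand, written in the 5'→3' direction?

5'-TCCTTTTCAATCGTATCACAACGTGTCCGGTACACACCCTCATACGGGGATCCGGCATTATCATCAGGGAGATCTGGCCCCGG-3'

The complement of CCGGGGCCAGATCTCCCTGATGATAATGCCGGATCCCCGTATGAGGGTGTGTACCGGACACGTTGTGATACGATTGAAAAGGA is GGCCCCGGTCTAGAGGGACTACTATTACGGCCTAGGGGCATACTCCCACACATGGCCTGTGCAACACTATGCTAACTTTTCCT (A↔T, G↔C). DNA strands are antiparallel, so the complementary strand runs 3'→5'; reversing gives the 5'→3' form.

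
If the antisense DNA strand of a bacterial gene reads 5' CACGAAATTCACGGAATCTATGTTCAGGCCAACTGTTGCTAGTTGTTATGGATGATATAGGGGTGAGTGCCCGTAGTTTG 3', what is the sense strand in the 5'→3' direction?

The coding strand is complementary and antiparallel to the template: take the complement (A↔T, G↔C) and reverse.

5'-CAAACTACGGGCACTCACCCCTATATCATCCATAACAACTAGCAACAGTTGGCCTGAACATAGATTCCGTGAATTTCGTG-3'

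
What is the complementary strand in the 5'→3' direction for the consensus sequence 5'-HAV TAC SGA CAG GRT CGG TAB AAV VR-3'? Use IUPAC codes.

Standard pairs A↔T, G↔C; ambiguity codes pair R↔Y, S↔S, B↔V, H↔D. Complement (DTBATGSCTGTCCYAGCCATVTTBBY), then reverse for 5'→3'.

5'-YBBTTVTACCGAYCCTGTCSGTABTD-3'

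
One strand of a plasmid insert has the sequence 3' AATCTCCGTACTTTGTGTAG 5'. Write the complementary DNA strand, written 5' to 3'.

5′-TTAGAGGCATGAAACACATC-3′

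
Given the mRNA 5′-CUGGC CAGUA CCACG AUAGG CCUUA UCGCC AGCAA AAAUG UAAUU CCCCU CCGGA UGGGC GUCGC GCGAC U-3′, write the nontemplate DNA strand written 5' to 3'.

The coding DNA strand has the same 5'→3' sequence as the mRNA with U replaced by T.

5'-CTGGCCAGTACCACGATAGGCCTTATCGCCAGCAAAAATGTAATTCCCCTCCGGATGGGCGTCGCGCGACT-3'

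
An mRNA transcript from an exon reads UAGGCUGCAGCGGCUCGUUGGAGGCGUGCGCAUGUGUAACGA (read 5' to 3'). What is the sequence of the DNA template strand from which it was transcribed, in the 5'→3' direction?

Replace U with T to get the coding DNA strand: TAGGCTGCAGCGGCTCGTTGGAGGCGTGCGCATGTGTAACGA. The template strand is its reverse complement (complement ATCCGACGTCGCCGAGCAACCTCCGCACGCGTACACATTGCT, then reverse).

5'-TCGTTACACATGCGCACGCCTCCAACGAGCCGCTGCAGCCTA-3'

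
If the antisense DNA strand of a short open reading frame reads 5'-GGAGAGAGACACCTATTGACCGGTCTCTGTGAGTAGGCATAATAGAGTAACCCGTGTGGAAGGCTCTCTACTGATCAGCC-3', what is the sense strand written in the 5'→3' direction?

The coding strand is complementary and antiparallel to the template: take the complement (A↔T, G↔C) and reverse.

5'-GGCTGATCAGTAGAGAGCCTTCCACACGGGTTACTCTATTATGCCTACTCACAGAGACCGGTCAATAGGTGTCTCTCTCC-3'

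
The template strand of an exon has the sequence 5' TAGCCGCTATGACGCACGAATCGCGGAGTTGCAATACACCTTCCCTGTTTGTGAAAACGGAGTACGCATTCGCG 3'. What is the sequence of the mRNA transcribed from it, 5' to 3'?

The mRNA has the sequence of the coding strand (reverse complement of the template) with T→U. Reverse complement of TAGCCGCTATGACGCACGAATCGCGGAGTTGCAATACACCTTCCCTGTTTGTGAAAACGGAGTACGCATTCGCG is CGCGAATGCGTACTCCGTTTTCACAAACAGGGAAGGTGTATTGCAACTCCGCGATTCGTGCGTCATAGCGGCTA; then T→U.

5′-CGCGAAUGCGUACUCCGUUUUCACAAACAGGGAAGGUGUAUUGCAACUCCGCGAUUCGUGCGUCAUAGCGGCUA-3′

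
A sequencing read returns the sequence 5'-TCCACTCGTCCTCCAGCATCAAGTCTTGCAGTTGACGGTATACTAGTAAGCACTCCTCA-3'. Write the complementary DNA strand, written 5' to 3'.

5'-TGAGGAGTGCTTACTAGTATACCGTCAACTGCAAGACTTGATGCTGGAGGACGAGTGGA-3'

The complement of TCCACTCGTCCTCCAGCATCAAGTCTTGCAGTTGACGGTATACTAGTAAGCACTCCTCA is AGGTGAGCAGGAGGTCGTAGTTCAGAACGTCAACTGCCATATGATCATTCGTGAGGAGT (A↔T, G↔C). DNA strands are antiparallel, so the complementary strand runs 3'→5'; reversing gives the 5'→3' form.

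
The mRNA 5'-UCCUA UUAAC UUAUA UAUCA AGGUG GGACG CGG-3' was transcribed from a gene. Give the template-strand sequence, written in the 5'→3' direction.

Replace U with T to get the coding DNA strand: TCCTATTAACTTATATATCAAGGTGGGACGCGG. The template strand is its reverse complement (complement AGGATAATTGAATATATAGTTCCACCCTGCGCC, then reverse).

5'-CCGCGTCCCACCTTGATATATAAGTTAATAGGA-3'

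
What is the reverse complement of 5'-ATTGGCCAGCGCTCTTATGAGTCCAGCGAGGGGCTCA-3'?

5'-TGAGCCCCTCGCTGGACTCATAAGAGCGCTGGCCAAT-3'

Complement each base (A↔T, G↔C): TAACCGGTCGCGAGAATACTCAGGTCGCTCCCCGAGT. Then reverse.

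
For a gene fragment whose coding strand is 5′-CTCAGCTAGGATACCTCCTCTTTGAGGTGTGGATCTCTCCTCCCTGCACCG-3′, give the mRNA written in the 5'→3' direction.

mRNA has the coding-strand sequence with U in place of T.

5'-CUCAGCUAGGAUACCUCCUCUUUGAGGUGUGGAUCUCUCCUCCCUGCACCG-3'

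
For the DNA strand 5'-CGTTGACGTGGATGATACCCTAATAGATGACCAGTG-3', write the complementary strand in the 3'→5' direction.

3'-GCAACTGCACCTACTATGGGATTATCTACTGGTCAC-5'

Base-pairing A↔T, G↔C gives the complement. The complementary strand is antiparallel, so paired with a 5'→3' strand it runs 3'→5'.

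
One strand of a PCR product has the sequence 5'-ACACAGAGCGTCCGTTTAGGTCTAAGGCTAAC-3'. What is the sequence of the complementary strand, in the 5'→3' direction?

5'-GTTAGCCTTAGACCTAAACGGACGCTCTGTGT-3'

The complement of ACACAGAGCGTCCGTTTAGGTCTAAGGCTAAC is TGTGTCTCGCAGGCAAATCCAGATTCCGATTG (A↔T, G↔C). DNA strands are antiparallel, so the complementary strand runs 3'→5'; reversing gives the 5'→3' form.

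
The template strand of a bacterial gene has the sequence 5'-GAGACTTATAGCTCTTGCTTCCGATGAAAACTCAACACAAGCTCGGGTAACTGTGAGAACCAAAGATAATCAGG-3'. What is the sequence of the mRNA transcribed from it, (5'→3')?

5'-CCUGAUUAUCUUUGGUUCUCACAGUUACCCGAGCUUGUGUUGAGUUUUCAUCGGAAGCAAGAGCUAUAAGUCUC-3'

The mRNA has the sequence of the coding strand (reverse complement of the template) with T→U. Reverse complement of GAGACTTATAGCTCTTGCTTCCGATGAAAACTCAACACAAGCTCGGGTAACTGTGAGAACCAAAGATAATCAGG is CCTGATTATCTTTGGTTCTCACAGTTACCCGAGCTTGTGTTGAGTTTTCATCGGAAGCAAGAGCTATAAGTCTC; then T→U.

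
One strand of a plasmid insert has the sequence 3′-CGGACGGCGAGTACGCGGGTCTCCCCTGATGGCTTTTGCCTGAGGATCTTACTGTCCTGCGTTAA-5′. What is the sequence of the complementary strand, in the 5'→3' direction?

The strand is given 3'→5', so its complement runs 5'→3' in the same left-to-right order: pair each base A↔T, G↔C.

5'-GCCTGCCGCTCATGCGCCCAGAGGGGACTACCGAAAACGGACTCCTAGAATGACAGGACGCAATT-3'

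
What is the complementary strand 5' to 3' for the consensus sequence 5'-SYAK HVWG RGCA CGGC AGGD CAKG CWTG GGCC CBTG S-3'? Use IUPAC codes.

5'-SCAVGGGCCCAWGCMTGHCCTGCCGTGCYCWBDMTRS-3'

Standard pairs A↔T, G↔C; ambiguity codes pair R↔Y, K↔M, W↔W, S↔S, B↔V, D↔H. Complement (SRTMDBWCYCGTGCCGTCCHGTMCGWACCCGGGVACS), then reverse for 5'→3'.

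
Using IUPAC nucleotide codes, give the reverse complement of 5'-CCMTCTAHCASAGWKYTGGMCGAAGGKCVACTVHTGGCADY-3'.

5′-RHTGCCADBAGTBGMCCTTCGKCCARMWCTSTGDTAGAKGG-3′

Standard pairs A↔T, G↔C; ambiguity codes pair Y↔R, M↔K, W↔W, S↔S, D↔H, V↔B. Complement (GGKAGATDGTSTCWMRACCKGCTTCCMGBTGABDACCGTHR), then reverse for 5'→3'.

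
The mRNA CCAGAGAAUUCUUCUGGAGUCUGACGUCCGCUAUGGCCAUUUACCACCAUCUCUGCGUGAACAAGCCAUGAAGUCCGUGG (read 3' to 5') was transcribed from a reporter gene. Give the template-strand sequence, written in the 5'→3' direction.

5'-GGTCTCTTAAGAAGACCTCAGACTGCAGGCGATACCGGTAAATGGTGGTAGAGACGCACTTGTTCGGTACTTCAGGCACC-3'

Written 5'→3' the mRNA is GGUGCCUGAAGUACCGAACAAGUGCGUCUCUACCACCAUUUACCGGUAUCGCCUGCAGUCUGAGGUCUUCUUAAGAGACC, so the coding DNA strand is GGTGCCTGAAGTACCGAACAAGTGCGTCTCTACCACCATTTACCGGTATCGCCTGCAGTCTGAGGTCTTCTTAAGAGACC. The template is its reverse complement.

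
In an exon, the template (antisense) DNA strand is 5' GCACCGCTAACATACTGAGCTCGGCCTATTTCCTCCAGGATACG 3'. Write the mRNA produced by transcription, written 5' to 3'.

The mRNA has the sequence of the coding strand (reverse complement of the template) with T→U. Reverse complement of GCACCGCTAACATACTGAGCTCGGCCTATTTCCTCCAGGATACG is CGTATCCTGGAGGAAATAGGCCGAGCTCAGTATGTTAGCGGTGC; then T→U.

5'-CGUAUCCUGGAGGAAAUAGGCCGAGCUCAGUAUGUUAGCGGUGC-3'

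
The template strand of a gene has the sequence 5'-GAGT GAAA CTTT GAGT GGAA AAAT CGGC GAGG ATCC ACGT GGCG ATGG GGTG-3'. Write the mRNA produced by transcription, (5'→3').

RNA polymerase reads the template 3'→5' and synthesizes mRNA 5'→3' by base-pairing (A→U, T→A, G↔C). The complement of the template is CTCACTTTGAAACTCACCTTTTTAGCCGCTCCTAGGTGCACCGCTACCCCAC; antiparallel, so 5'→3' the coding strand is CACCCCATCGCCACGTGGATCCTCGCCGATTTTTCCACTCAAAGTTTCACTC. Replace T with U for the mRNA.

5′-CACCCCAUCGCCACGUGGAUCCUCGCCGAUUUUUCCACUCAAAGUUUCACUC-3′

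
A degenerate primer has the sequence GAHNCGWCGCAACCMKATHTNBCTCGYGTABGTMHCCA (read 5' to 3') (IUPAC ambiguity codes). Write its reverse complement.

Standard pairs A↔T, G↔C; ambiguity codes pair Y↔R, M↔K, W↔W, B↔V, H↔D, N↔N. Complement (CTDNGCWGCGTTGGKMTADANVGAGCRCATVCAKDGGT), then reverse for 5'→3'.

5'-TGGDKACVTACRCGAGVNADATMKGGTTGCGWCGNDTC-3'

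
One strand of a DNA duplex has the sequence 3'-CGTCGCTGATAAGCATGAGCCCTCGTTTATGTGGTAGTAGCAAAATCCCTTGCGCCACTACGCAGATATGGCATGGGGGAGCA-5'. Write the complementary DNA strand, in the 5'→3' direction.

5′-GCAGCGACTATTCGTACTCGGGAGCAAATACACCATCATCGTTTTAGGGAACGCGGTGATGCGTCTATACCGTACCCCCTCGT-3′

The strand is given 3'→5', so its complement runs 5'→3' in the same left-to-right order: pair each base A↔T, G↔C.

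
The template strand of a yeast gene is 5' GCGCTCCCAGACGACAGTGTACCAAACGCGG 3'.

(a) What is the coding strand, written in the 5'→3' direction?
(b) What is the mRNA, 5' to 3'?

(a) 5′-CCGCGTTTGGTACACTGTCGTCTGGGAGCGC-3′
(b) 5'-CCGCGUUUGGUACACUGUCGUCUGGGAGCGC-3'

(a) The coding strand is the reverse complement of the template: complement CGCGAGGGTCTGCTGTCACATGGTTTGCGCC, then reverse.
(b) mRNA has the coding-strand sequence with T→U.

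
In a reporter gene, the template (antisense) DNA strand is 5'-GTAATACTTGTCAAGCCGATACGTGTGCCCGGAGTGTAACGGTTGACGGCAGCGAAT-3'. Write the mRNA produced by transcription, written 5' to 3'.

5'-AUUCGCUGCCGUCAACCGUUACACUCCGGGCACACGUAUCGGCUUGACAAGUAUUAC-3'

The mRNA has the sequence of the coding strand (reverse complement of the template) with T→U. Reverse complement of GTAATACTTGTCAAGCCGATACGTGTGCCCGGAGTGTAACGGTTGACGGCAGCGAAT is ATTCGCTGCCGTCAACCGTTACACTCCGGGCACACGTATCGGCTTGACAAGTATTAC; then T→U.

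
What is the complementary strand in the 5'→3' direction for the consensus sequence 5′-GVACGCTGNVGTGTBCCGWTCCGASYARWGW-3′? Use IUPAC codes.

5'-WCWYTRSTCGGAWCGGVACACBNCAGCGTBC-3'

Standard pairs A↔T, G↔C; ambiguity codes pair R↔Y, W↔W, S↔S, B↔V, N↔N. Complement (CBTGCGACNBCACAVGGCWAGGCTSRTYWCW), then reverse for 5'→3'.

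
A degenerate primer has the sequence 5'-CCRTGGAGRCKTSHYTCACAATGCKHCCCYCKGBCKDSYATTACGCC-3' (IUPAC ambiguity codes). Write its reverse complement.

Standard pairs A↔T, G↔C; ambiguity codes pair R↔Y, K↔M, S↔S, B↔V, D↔H. Complement (GGYACCTCYGMASDRAGTGTTACGMDGGGRGMCVGMHSRTAATGCGG), then reverse for 5'→3'.

5'-GGCGTAATRSHMGVCMGRGGGDMGCATTGTGARDSAMGYCTCCAYGG-3'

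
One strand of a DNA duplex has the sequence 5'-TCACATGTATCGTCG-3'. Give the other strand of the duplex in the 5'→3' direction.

5'-CGACGATACATGTGA-3'

Pairing A↔T and G↔C gives AGTGTACATAGCAGC, running 3'→5'. Reverse for the 5'→3' convention.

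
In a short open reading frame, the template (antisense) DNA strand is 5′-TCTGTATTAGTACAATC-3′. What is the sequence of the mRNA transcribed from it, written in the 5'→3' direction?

RNA polymerase reads the template 3'→5' and synthesizes mRNA 5'→3' by base-pairing (A→U, T→A, G↔C). The complement of the template is AGACATAATCATGTTAG; antiparallel, so 5'→3' the coding strand is GATTGTACTAATACAGA. Replace T with U for the mRNA.

5′-GAUUGUACUAAUACAGA-3′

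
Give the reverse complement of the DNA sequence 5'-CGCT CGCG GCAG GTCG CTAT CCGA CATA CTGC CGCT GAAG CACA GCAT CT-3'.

5'-AGATGCTGTGCTTCAGCGGCAGTATGTCGGATAGCGACCTGCCGCGAGCG-3'

Complement each base (A↔T, G↔C): GCGAGCGCCGTCCAGCGATAGGCTGTATGACGGCGACTTCGTGTCGTAGA. Then reverse.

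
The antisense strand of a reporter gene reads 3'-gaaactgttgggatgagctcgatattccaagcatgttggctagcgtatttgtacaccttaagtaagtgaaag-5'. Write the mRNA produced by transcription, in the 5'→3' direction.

5′-CUUUGACAACCCUACUCGAGCUAUAAGGUUCGUACAACCGAUCGCAUAAACAUGUGGAAUUCAUUCACUUUC-3′

Reading the template 3'→5' as shown, RNA polymerase pairs each base (A→U, T→A, G↔C) to build mRNA 5'→3' directly.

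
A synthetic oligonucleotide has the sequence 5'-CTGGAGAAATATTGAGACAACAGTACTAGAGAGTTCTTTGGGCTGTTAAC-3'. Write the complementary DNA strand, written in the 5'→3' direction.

The complement of CTGGAGAAATATTGAGACAACAGTACTAGAGAGTTCTTTGGGCTGTTAAC is GACCTCTTTATAACTCTGTTGTCATGATCTCTCAAGAAACCCGACAATTG (A↔T, G↔C). DNA strands are antiparallel, so the complementary strand runs 3'→5'; reversing gives the 5'→3' form.

5'-GTTAACAGCCCAAAGAACTCTCTAGTACTGTTGTCTCAATATTTCTCCAG-3'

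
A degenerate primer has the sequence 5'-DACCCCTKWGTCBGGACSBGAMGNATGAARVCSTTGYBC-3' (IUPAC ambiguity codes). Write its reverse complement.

5'-GVRCAASGBYTTCATNCKTCVSGTCCVGACWMAGGGGTH-3'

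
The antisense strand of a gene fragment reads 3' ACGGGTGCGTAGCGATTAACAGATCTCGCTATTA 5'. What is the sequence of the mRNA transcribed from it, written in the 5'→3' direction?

Reading the template 3'→5' as shown, RNA polymerase pairs each base (A→U, T→A, G↔C) to build mRNA 5'→3' directly.

5'-UGCCCACGCAUCGCUAAUUGUCUAGAGCGAUAAU-3'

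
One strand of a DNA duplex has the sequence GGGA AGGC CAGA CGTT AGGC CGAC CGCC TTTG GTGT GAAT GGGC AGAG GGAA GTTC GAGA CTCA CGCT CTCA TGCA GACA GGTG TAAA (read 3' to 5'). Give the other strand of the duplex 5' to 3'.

The strand is given 3'→5', so its complement runs 5'→3' in the same left-to-right order: pair each base A↔T, G↔C.

5'-CCCTTCCGGTCTGCAATCCGGCTGGCGGAAACCACACTTACCCGTCTCCCTTCAAGCTCTGAGTGCGAGAGTACGTCTGTCCACATTT-3'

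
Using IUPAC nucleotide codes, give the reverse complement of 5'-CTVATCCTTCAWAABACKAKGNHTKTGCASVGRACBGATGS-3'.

Standard pairs A↔T, G↔C; ambiguity codes pair R↔Y, K↔M, W↔W, S↔S, B↔V, H↔D, N↔N. Complement (GABTAGGAAGTWTTVTGMTMCNDAMACGTSBCYTGVCTACS), then reverse for 5'→3'.

5′-SCATCVGTYCBSTGCAMADNCMTMGTVTTWTGAAGGATBAG-3′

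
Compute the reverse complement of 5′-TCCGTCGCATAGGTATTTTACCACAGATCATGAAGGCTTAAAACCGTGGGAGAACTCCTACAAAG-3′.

Reading the sequence 3'→5' and pairing each base (A↔T, G↔C) gives the reverse complement directly.

5'-CTTTGTAGGAGTTCTCCCACGGTTTTAAGCCTTCATGATCTGTGGTAAAATACCTATGCGACGGA-3'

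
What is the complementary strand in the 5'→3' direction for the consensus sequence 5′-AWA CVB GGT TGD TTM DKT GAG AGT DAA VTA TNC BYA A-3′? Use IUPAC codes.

5'-TTRVGNATABTTHACTCTCAMHKAAHCAACCVBGTWT-3'

Standard pairs A↔T, G↔C; ambiguity codes pair Y↔R, M↔K, W↔W, B↔V, D↔H, N↔N. Complement (TWTGBVCCAACHAAKHMACTCTCAHTTBATANGVRTT), then reverse for 5'→3'.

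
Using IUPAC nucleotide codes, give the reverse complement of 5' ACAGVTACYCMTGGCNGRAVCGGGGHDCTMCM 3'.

Standard pairs A↔T, G↔C; ambiguity codes pair R↔Y, M↔K, D↔H, V↔B, N↔N. Complement (TGTCBATGRGKACCGNCYTBGCCCCDHGAKGK), then reverse for 5'→3'.

5'-KGKAGHDCCCCGBTYCNGCCAKGRGTABCTGT-3'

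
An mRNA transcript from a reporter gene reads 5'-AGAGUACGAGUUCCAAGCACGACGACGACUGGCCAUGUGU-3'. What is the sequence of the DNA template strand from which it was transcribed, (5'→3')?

5'-ACACATGGCCAGTCGTCGTCGTGCTTGGAACTCGTACTCT-3'

Replace U with T to get the coding DNA strand: AGAGTACGAGTTCCAAGCACGACGACGACTGGCCATGTGT. The template strand is its reverse complement (complement TCTCATGCTCAAGGTTCGTGCTGCTGCTGACCGGTACACA, then reverse).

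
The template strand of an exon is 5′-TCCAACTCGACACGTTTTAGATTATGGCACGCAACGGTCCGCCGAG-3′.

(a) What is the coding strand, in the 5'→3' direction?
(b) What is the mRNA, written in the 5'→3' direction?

(a) 5'-CTCGGCGGACCGTTGCGTGCCATAATCTAAAACGTGTCGAGTTGGA-3'
(b) 5'-CUCGGCGGACCGUUGCGUGCCAUAAUCUAAAACGUGUCGAGUUGGA-3'

(a) The coding strand is the reverse complement of the template: complement AGGTTGAGCTGTGCAAAATCTAATACCGTGCGTTGCCAGGCGGCTC, then reverse.
(b) mRNA has the coding-strand sequence with T→U.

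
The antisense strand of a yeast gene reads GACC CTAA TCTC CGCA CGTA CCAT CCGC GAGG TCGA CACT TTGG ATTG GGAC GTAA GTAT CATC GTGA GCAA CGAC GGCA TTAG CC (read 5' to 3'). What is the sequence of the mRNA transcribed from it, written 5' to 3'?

The mRNA has the sequence of the coding strand (reverse complement of the template) with T→U. Reverse complement of GACCCTAATCTCCGCACGTACCATCCGCGAGGTCGACACTTTGGATTGGGACGTAAGTATCATCGTGAGCAACGACGGCATTAGCC is GGCTAATGCCGTCGTTGCTCACGATGATACTTACGTCCCAATCCAAAGTGTCGACCTCGCGGATGGTACGTGCGGAGATTAGGGTC; then T→U.

5'-GGCUAAUGCCGUCGUUGCUCACGAUGAUACUUACGUCCCAAUCCAAAGUGUCGACCUCGCGGAUGGUACGUGCGGAGAUUAGGGUC-3'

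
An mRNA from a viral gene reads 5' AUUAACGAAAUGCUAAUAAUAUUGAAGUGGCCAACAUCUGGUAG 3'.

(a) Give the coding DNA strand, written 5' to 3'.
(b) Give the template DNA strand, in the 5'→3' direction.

(a) 5'-ATTAACGAAATGCTAATAATATTGAAGTGGCCAACATCTGGTAG-3'
(b) 5'-CTACCAGATGTTGGCCACTTCAATATTATTAGCATTTCGTTAAT-3'

(a) The coding strand matches the mRNA with U→T.
(b) The template strand is the reverse complement of the coding strand.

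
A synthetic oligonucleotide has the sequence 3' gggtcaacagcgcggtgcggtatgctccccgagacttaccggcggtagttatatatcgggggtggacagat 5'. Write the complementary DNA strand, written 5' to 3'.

5'-CCCAGTTGTCGCGCCACGCCATACGAGGGGCTCTGAATGGCCGCCATCAATATATAGCCCCCACCTGTCTA-3'

The strand is given 3'→5', so its complement runs 5'→3' in the same left-to-right order: pair each base A↔T, G↔C.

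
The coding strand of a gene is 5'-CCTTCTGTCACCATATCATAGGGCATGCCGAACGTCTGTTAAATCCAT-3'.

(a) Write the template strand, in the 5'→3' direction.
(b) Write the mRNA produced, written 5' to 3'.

(a) The template strand is the reverse complement of the coding strand: complement GGAAGACAGTGGTATAGTATCCCGTACGGCTTGCAGACAATTTAGGTA, then reverse.
(b) mRNA matches the coding strand with T→U.

(a) 5'-ATGGATTTAACAGACGTTCGGCATGCCCTATGATATGGTGACAGAAGG-3'
(b) 5′-CCUUCUGUCACCAUAUCAUAGGGCAUGCCGAACGUCUGUUAAAUCCAU-3′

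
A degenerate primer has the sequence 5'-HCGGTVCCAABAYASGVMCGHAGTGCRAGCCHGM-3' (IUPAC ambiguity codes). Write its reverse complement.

Standard pairs A↔T, G↔C; ambiguity codes pair R↔Y, M↔K, S↔S, B↔V, H↔D. Complement (DGCCABGGTTVTRTSCBKGCDTCACGYTCGGDCK), then reverse for 5'→3'.

5'-KCDGGCTYGCACTDCGKBCSTRTVTTGGBACCGD-3'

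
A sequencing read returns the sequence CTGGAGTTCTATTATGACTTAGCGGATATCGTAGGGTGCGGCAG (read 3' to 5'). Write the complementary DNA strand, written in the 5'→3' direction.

5′-GACCTCAAGATAATACTGAATCGCCTATAGCATCCCACGCCGTC-3′

The strand is given 3'→5', so its complement runs 5'→3' in the same left-to-right order: pair each base A↔T, G↔C.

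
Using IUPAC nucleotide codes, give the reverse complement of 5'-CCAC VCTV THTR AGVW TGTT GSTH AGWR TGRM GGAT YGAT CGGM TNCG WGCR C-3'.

Standard pairs A↔T, G↔C; ambiguity codes pair R↔Y, M↔K, W↔W, S↔S, H↔D, V↔B, N↔N. Complement (GGTGBGABADAYTCBWACAACSADTCWYACYKCCTARCTAGCCKANGCWCGYG), then reverse for 5'→3'.

5′-GYGCWCGNAKCCGATCRATCCKYCAYWCTDASCAACAWBCTYADABAGBGTGG-3′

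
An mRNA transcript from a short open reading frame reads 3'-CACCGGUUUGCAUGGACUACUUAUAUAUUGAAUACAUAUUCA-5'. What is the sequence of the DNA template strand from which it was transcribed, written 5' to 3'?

Written 5'→3' the mRNA is ACUUAUACAUAAGUUAUAUAUUCAUCAGGUACGUUUGGCCAC, so the coding DNA strand is ACTTATACATAAGTTATATATTCATCAGGTACGTTTGGCCAC. The template is its reverse complement.

5'-GTGGCCAAACGTACCTGATGAATATATAACTTATGTATAAGT-3'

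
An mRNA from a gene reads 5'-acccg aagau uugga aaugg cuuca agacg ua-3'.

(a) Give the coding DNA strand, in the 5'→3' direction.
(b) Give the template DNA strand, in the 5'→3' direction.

(a) 5'-ACCCGAAGATTTGGAAATGGCTTCAAGACGTA-3'
(b) 5'-TACGTCTTGAAGCCATTTCCAAATCTTCGGGT-3'

(a) The coding strand matches the mRNA with U→T.
(b) The template strand is the reverse complement of the coding strand.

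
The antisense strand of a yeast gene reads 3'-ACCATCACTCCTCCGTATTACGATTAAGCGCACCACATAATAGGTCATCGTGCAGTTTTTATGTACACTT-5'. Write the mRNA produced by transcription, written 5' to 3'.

5′-UGGUAGUGAGGAGGCAUAAUGCUAAUUCGCGUGGUGUAUUAUCCAGUAGCACGUCAAAAAUACAUGUGAA-3′

Reading the template 3'→5' as shown, RNA polymerase pairs each base (A→U, T→A, G↔C) to build mRNA 5'→3' directly.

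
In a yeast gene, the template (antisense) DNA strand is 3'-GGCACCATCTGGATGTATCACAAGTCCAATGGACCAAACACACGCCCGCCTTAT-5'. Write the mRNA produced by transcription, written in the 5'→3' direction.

Reading the template 3'→5' as shown, RNA polymerase pairs each base (A→U, T→A, G↔C) to build mRNA 5'→3' directly.

5′-CCGUGGUAGACCUACAUAGUGUUCAGGUUACCUGGUUUGUGUGCGGGCGGAAUA-3′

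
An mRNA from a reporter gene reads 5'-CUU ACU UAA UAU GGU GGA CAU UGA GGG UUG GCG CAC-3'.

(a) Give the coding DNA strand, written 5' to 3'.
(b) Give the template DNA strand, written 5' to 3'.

(a) The coding strand matches the mRNA with U→T.
(b) The template strand is the reverse complement of the coding strand.

(a) 5'-CTTACTTAATATGGTGGACATTGAGGGTTGGCGCAC-3'
(b) 5'-GTGCGCCAACCCTCAATGTCCACCATATTAAGTAAG-3'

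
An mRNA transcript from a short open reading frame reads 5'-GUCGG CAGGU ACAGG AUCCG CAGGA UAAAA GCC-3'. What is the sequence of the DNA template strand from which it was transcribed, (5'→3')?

5′-GGCTTTTATCCTGCGGATCCTGTACCTGCCGAC-3′

Replace U with T to get the coding DNA strand: GTCGGCAGGTACAGGATCCGCAGGATAAAAGCC. The template strand is its reverse complement (complement CAGCCGTCCATGTCCTAGGCGTCCTATTTTCGG, then reverse).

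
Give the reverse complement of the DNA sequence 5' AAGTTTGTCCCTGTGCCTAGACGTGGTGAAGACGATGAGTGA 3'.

5'-TCACTCATCGTCTTCACCACGTCTAGGCACAGGGACAAACTT-3'

Complement each base (A↔T, G↔C): TTCAAACAGGGACACGGATCTGCACCACTTCTGCTACTCACT. Then reverse.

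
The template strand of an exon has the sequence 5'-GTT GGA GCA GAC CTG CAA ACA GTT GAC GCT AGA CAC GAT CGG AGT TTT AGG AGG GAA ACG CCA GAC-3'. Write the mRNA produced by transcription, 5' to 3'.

RNA polymerase reads the template 3'→5' and synthesizes mRNA 5'→3' by base-pairing (A→U, T→A, G↔C). The complement of the template is CAACCTCGTCTGGACGTTTGTCAACTGCGATCTGTGCTAGCCTCAAAATCCTCCCTTTGCGGTCTG; antiparallel, so 5'→3' the coding strand is GTCTGGCGTTTCCCTCCTAAAACTCCGATCGTGTCTAGCGTCAACTGTTTGCAGGTCTGCTCCAAC. Replace T with U for the mRNA.

5'-GUCUGGCGUUUCCCUCCUAAAACUCCGAUCGUGUCUAGCGUCAACUGUUUGCAGGUCUGCUCCAAC-3'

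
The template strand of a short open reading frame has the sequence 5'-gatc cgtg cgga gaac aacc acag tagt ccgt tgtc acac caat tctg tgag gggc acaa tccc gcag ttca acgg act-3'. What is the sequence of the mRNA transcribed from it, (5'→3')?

5'-AGUCCGUUGAACUGCGGGAUUGUGCCCCUCACAGAAUUGGUGUGACAACGGACUACUGUGGUUGUUCUCCGCACGGAUC-3'

RNA polymerase reads the template 3'→5' and synthesizes mRNA 5'→3' by base-pairing (A→U, T→A, G↔C). The complement of the template is CTAGGCACGCCTCTTGTTGGTGTCATCAGGCAACAGTGTGGTTAAGACACTCCCCGTGTTAGGGCGTCAAGTTGCCTGA; antiparallel, so 5'→3' the coding strand is AGTCCGTTGAACTGCGGGATTGTGCCCCTCACAGAATTGGTGTGACAACGGACTACTGTGGTTGTTCTCCGCACGGATC. Replace T with U for the mRNA.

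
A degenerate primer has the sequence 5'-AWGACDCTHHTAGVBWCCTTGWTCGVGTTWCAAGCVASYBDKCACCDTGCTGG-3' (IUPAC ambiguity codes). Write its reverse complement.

5′-CCAGCAHGGTGMHVRSTBGCTTGWAACBCGAWCAAGGWVBCTADDAGHGTCWT-3′

Standard pairs A↔T, G↔C; ambiguity codes pair Y↔R, K↔M, W↔W, S↔S, B↔V, D↔H. Complement (TWCTGHGADDATCBVWGGAACWAGCBCAAWGTTCGBTSRVHMGTGGHACGACC), then reverse for 5'→3'.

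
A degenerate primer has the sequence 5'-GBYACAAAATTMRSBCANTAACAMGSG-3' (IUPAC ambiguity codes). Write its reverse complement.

5'-CSCKTGTTANTGVSYKAATTTTGTRVC-3'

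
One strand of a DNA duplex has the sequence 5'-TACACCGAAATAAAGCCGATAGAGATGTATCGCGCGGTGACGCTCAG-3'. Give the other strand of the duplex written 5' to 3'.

5'-CTGAGCGTCACCGCGCGATACATCTCTATCGGCTTTATTTCGGTGTA-3'

Pairing A↔T and G↔C gives ATGTGGCTTTATTTCGGCTATCTCTACATAGCGCGCCACTGCGAGTC, running 3'→5'. Reverse for the 5'→3' convention.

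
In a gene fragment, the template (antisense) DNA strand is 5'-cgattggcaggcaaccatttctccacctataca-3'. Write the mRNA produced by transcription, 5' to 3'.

The mRNA has the sequence of the coding strand (reverse complement of the template) with T→U. Reverse complement of CGATTGGCAGGCAACCATTTCTCCACCTATACA is TGTATAGGTGGAGAAATGGTTGCCTGCCAATCG; then T→U.

5′-UGUAUAGGUGGAGAAAUGGUUGCCUGCCAAUCG-3′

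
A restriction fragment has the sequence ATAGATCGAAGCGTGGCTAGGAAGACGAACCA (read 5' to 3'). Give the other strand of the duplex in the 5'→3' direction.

5'-TGGTTCGTCTTCCTAGCCACGCTTCGATCTAT-3'

The complement of ATAGATCGAAGCGTGGCTAGGAAGACGAACCA is TATCTAGCTTCGCACCGATCCTTCTGCTTGGT (A↔T, G↔C). DNA strands are antiparallel, so the complementary strand runs 3'→5'; reversing gives the 5'→3' form.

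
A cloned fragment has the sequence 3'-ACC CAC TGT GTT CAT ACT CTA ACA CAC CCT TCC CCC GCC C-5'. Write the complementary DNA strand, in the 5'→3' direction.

5'-TGGGTGACACAAGTATGAGATTGTGTGGGAAGGGGGCGGG-3'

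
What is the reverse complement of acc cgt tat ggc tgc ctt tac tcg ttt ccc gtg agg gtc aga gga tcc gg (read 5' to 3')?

Reading the sequence 3'→5' and pairing each base (A↔T, G↔C) gives the reverse complement directly.

5'-CCGGATCCTCTGACCCTCACGGGAAACGAGTAAAGGCAGCCATAACGGGT-3'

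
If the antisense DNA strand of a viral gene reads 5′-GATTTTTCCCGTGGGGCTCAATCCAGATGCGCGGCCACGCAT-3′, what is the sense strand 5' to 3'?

The coding strand is complementary and antiparallel to the template: take the complement (A↔T, G↔C) and reverse.

5′-ATGCGTGGCCGCGCATCTGGATTGAGCCCCACGGGAAAAATC-3′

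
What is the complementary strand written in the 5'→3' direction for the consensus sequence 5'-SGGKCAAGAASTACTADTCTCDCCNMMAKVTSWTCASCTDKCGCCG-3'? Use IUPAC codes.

Standard pairs A↔T, G↔C; ambiguity codes pair M↔K, W↔W, S↔S, D↔H, V↔B, N↔N. Complement (SCCMGTTCTTSATGATHAGAGHGGNKKTMBASWAGTSGAHMGCGGC), then reverse for 5'→3'.

5'-CGGCGMHAGSTGAWSABMTKKNGGHGAGAHTAGTASTTCTTGMCCS-3'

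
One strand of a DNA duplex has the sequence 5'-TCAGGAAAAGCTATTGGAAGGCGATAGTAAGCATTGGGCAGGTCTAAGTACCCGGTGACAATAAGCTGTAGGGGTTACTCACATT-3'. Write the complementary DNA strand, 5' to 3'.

The complement of TCAGGAAAAGCTATTGGAAGGCGATAGTAAGCATTGGGCAGGTCTAAGTACCCGGTGACAATAAGCTGTAGGGGTTACTCACATT is AGTCCTTTTCGATAACCTTCCGCTATCATTCGTAACCCGTCCAGATTCATGGGCCACTGTTATTCGACATCCCCAATGAGTGTAA (A↔T, G↔C). DNA strands are antiparallel, so the complementary strand runs 3'→5'; reversing gives the 5'→3' form.

5'-AATGTGAGTAACCCCTACAGCTTATTGTCACCGGGTACTTAGACCTGCCCAATGCTTACTATCGCCTTCCAATAGCTTTTCCTGA-3'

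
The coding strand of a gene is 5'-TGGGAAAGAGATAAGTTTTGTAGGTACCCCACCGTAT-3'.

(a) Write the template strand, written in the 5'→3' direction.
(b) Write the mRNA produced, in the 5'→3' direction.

(a) 5'-ATACGGTGGGGTACCTACAAAACTTATCTCTTTCCCA-3'
(b) 5'-UGGGAAAGAGAUAAGUUUUGUAGGUACCCCACCGUAU-3'

(a) The template strand is the reverse complement of the coding strand: complement ACCCTTTCTCTATTCAAAACATCCATGGGGTGGCATA, then reverse.
(b) mRNA matches the coding strand with T→U.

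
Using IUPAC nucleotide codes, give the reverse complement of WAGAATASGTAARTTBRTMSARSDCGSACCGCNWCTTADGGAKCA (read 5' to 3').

5'-TGMTCCHTAAGWNGCGGTSCGHSYTSKAYVAAYTTACSTATTCTW-3'

Standard pairs A↔T, G↔C; ambiguity codes pair R↔Y, M↔K, W↔W, S↔S, B↔V, D↔H, N↔N. Complement (WTCTTATSCATTYAAVYAKSTYSHGCSTGGCGNWGAATHCCTMGT), then reverse for 5'→3'.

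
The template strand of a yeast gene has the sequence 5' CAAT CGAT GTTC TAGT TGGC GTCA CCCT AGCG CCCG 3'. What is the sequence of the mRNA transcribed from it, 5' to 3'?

The mRNA has the sequence of the coding strand (reverse complement of the template) with T→U. Reverse complement of CAATCGATGTTCTAGTTGGCGTCACCCTAGCGCCCG is CGGGCGCTAGGGTGACGCCAACTAGAACATCGATTG; then T→U.

5′-CGGGCGCUAGGGUGACGCCAACUAGAACAUCGAUUG-3′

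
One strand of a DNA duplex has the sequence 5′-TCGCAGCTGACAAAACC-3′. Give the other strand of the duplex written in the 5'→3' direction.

The complement of TCGCAGCTGACAAAACC is AGCGTCGACTGTTTTGG (A↔T, G↔C). DNA strands are antiparallel, so the complementary strand runs 3'→5'; reversing gives the 5'→3' form.

5′-GGTTTTGTCAGCTGCGA-3′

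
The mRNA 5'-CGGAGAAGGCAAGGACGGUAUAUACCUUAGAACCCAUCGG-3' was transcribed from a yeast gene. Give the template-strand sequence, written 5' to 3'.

5'-CCGATGGGTTCTAAGGTATATACCGTCCTTGCCTTCTCCG-3'

Replace U with T to get the coding DNA strand: CGGAGAAGGCAAGGACGGTATATACCTTAGAACCCATCGG. The template strand is its reverse complement (complement GCCTCTTCCGTTCCTGCCATATATGGAATCTTGGGTAGCC, then reverse).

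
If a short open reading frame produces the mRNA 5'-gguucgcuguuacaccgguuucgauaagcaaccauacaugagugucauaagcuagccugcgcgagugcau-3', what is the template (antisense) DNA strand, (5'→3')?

Replace U with T to get the coding DNA strand: GGTTCGCTGTTACACCGGTTTCGATAAGCAACCATACATGAGTGTCATAAGCTAGCCTGCGCGAGTGCAT. The template strand is its reverse complement (complement CCAAGCGACAATGTGGCCAAAGCTATTCGTTGGTATGTACTCACAGTATTCGATCGGACGCGCTCACGTA, then reverse).

5'-ATGCACTCGCGCAGGCTAGCTTATGACACTCATGTATGGTTGCTTATCGAAACCGGTGTAACAGCGAACC-3'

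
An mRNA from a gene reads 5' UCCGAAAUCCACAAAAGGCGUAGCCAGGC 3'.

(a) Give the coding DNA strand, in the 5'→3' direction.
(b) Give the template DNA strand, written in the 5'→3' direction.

(a) The coding strand matches the mRNA with U→T.
(b) The template strand is the reverse complement of the coding strand.

(a) 5'-TCCGAAATCCACAAAAGGCGTAGCCAGGC-3'
(b) 5'-GCCTGGCTACGCCTTTTGTGGATTTCGGA-3'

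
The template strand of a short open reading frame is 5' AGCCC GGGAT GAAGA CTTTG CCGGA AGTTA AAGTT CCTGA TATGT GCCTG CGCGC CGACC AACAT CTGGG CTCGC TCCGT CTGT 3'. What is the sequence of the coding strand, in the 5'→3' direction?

The coding strand is complementary and antiparallel to the template: take the complement (A↔T, G↔C) and reverse.

5'-ACAGACGGAGCGAGCCCAGATGTTGGTCGGCGCGCAGGCACATATCAGGAACTTTAACTTCCGGCAAAGTCTTCATCCCGGGCT-3'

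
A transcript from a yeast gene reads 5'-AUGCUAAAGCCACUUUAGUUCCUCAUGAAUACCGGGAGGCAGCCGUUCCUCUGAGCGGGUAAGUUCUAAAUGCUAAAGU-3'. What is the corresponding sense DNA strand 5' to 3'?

The coding DNA strand has the same 5'→3' sequence as the mRNA with U replaced by T.

5'-ATGCTAAAGCCACTTTAGTTCCTCATGAATACCGGGAGGCAGCCGTTCCTCTGAGCGGGTAAGTTCTAAATGCTAAAGT-3'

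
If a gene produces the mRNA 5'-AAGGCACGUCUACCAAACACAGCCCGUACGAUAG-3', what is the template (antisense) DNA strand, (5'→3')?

5'-CTATCGTACGGGCTGTGTTTGGTAGACGTGCCTT-3'

Replace U with T to get the coding DNA strand: AAGGCACGTCTACCAAACACAGCCCGTACGATAG. The template strand is its reverse complement (complement TTCCGTGCAGATGGTTTGTGTCGGGCATGCTATC, then reverse).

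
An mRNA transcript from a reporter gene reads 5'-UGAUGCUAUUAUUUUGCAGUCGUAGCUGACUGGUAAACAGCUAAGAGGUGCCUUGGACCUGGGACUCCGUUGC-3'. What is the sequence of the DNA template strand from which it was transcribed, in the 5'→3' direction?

5′-GCAACGGAGTCCCAGGTCCAAGGCACCTCTTAGCTGTTTACCAGTCAGCTACGACTGCAAAATAATAGCATCA-3′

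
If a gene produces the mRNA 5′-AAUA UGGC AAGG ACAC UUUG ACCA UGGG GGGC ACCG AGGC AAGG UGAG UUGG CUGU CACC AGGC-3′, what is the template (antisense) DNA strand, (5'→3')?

Replace U with T to get the coding DNA strand: AATATGGCAAGGACACTTTGACCATGGGGGGCACCGAGGCAAGGTGAGTTGGCTGTCACCAGGC. The template strand is its reverse complement (complement TTATACCGTTCCTGTGAAACTGGTACCCCCCGTGGCTCCGTTCCACTCAACCGACAGTGGTCCG, then reverse).

5'-GCCTGGTGACAGCCAACTCACCTTGCCTCGGTGCCCCCCATGGTCAAAGTGTCCTTGCCATATT-3'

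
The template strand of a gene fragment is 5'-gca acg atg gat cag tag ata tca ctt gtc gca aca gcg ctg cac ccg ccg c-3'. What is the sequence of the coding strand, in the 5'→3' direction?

5'-GCGGCGGGTGCAGCGCTGTTGCGACAAGTGATATCTACTGATCCATCGTTGC-3'

The coding strand is complementary and antiparallel to the template: take the complement (A↔T, G↔C) and reverse.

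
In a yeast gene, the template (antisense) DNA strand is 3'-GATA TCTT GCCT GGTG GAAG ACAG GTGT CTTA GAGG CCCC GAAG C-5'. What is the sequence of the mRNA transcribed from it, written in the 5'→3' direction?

Reading the template 3'→5' as shown, RNA polymerase pairs each base (A→U, T→A, G↔C) to build mRNA 5'→3' directly.

5'-CUAUAGAACGGACCACCUUCUGUCCACAGAAUCUCCGGGGCUUCG-3'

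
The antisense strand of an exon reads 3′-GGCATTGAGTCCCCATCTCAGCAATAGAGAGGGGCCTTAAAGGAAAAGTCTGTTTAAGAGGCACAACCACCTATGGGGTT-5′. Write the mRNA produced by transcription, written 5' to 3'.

5′-CCGUAACUCAGGGGUAGAGUCGUUAUCUCUCCCCGGAAUUUCCUUUUCAGACAAAUUCUCCGUGUUGGUGGAUACCCCAA-3′

Reading the template 3'→5' as shown, RNA polymerase pairs each base (A→U, T→A, G↔C) to build mRNA 5'→3' directly.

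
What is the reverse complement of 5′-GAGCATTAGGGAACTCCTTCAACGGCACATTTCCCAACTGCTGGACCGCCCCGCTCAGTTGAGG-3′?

5′-CCTCAACTGAGCGGGGCGGTCCAGCAGTTGGGAAATGTGCCGTTGAAGGAGTTCCCTAATGCTC-3′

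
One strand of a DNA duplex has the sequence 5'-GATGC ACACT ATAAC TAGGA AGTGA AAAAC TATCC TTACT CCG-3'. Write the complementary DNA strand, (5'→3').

5'-CGGAGTAAGGATAGTTTTTCACTTCCTAGTTATAGTGTGCATC-3'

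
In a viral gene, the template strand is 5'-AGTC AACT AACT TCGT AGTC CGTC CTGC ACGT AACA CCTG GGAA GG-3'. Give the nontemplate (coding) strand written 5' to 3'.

The coding strand is complementary and antiparallel to the template: take the complement (A↔T, G↔C) and reverse.

5'-CCTTCCCAGGTGTTACGTGCAGGACGGACTACGAAGTTAGTTGACT-3'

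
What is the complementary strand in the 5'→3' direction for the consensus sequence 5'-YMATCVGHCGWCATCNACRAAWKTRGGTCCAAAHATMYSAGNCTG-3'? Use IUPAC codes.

5′-CAGNCTSRKATDTTTGGACCYAMWTTYGTNGATGWCGDCBGATKR-3′

Standard pairs A↔T, G↔C; ambiguity codes pair R↔Y, M↔K, W↔W, S↔S, H↔D, V↔B, N↔N. Complement (RKTAGBCDGCWGTAGNTGYTTWMAYCCAGGTTTDTAKRSTCNGAC), then reverse for 5'→3'.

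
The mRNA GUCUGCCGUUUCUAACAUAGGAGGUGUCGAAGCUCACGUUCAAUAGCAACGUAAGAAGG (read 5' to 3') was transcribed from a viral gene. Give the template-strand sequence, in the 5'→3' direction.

5'-CCTTCTTACGTTGCTATTGAACGTGAGCTTCGACACCTCCTATGTTAGAAACGGCAGAC-3'

Replace U with T to get the coding DNA strand: GTCTGCCGTTTCTAACATAGGAGGTGTCGAAGCTCACGTTCAATAGCAACGTAAGAAGG. The template strand is its reverse complement (complement CAGACGGCAAAGATTGTATCCTCCACAGCTTCGAGTGCAAGTTATCGTTGCATTCTTCC, then reverse).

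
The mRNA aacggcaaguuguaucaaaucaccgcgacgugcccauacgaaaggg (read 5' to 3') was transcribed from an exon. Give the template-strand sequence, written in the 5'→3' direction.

5'-CCCTTTCGTATGGGCACGTCGCGGTGATTTGATACAACTTGCCGTT-3'

Replace U with T to get the coding DNA strand: AACGGCAAGTTGTATCAAATCACCGCGACGTGCCCATACGAAAGGG. The template strand is its reverse complement (complement TTGCCGTTCAACATAGTTTAGTGGCGCTGCACGGGTATGCTTTCCC, then reverse).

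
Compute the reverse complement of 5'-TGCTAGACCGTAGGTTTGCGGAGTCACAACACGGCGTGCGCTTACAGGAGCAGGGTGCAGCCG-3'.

Complement each base (A↔T, G↔C): ACGATCTGGCATCCAAACGCCTCAGTGTTGTGCCGCACGCGAATGTCCTCGTCCCACGTCGGC. Then reverse.

5'-CGGCTGCACCCTGCTCCTGTAAGCGCACGCCGTGTTGTGACTCCGCAAACCTACGGTCTAGCA-3'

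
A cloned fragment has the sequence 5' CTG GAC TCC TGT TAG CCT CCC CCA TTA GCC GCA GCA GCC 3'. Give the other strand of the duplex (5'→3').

The complement of CTGGACTCCTGTTAGCCTCCCCCATTAGCCGCAGCAGCC is GACCTGAGGACAATCGGAGGGGGTAATCGGCGTCGTCGG (A↔T, G↔C). DNA strands are antiparallel, so the complementary strand runs 3'→5'; reversing gives the 5'→3' form.

5′-GGCTGCTGCGGCTAATGGGGGAGGCTAACAGGAGTCCAG-3′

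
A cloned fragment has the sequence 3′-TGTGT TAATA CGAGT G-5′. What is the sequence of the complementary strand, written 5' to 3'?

5'-ACACAATTATGCTCAC-3'

The strand is given 3'→5', so its complement runs 5'→3' in the same left-to-right order: pair each base A↔T, G↔C.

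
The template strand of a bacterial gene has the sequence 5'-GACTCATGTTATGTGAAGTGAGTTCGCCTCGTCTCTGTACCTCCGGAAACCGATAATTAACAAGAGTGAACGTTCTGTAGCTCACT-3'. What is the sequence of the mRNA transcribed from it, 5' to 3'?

The mRNA has the sequence of the coding strand (reverse complement of the template) with T→U. Reverse complement of GACTCATGTTATGTGAAGTGAGTTCGCCTCGTCTCTGTACCTCCGGAAACCGATAATTAACAAGAGTGAACGTTCTGTAGCTCACT is AGTGAGCTACAGAACGTTCACTCTTGTTAATTATCGGTTTCCGGAGGTACAGAGACGAGGCGAACTCACTTCACATAACATGAGTC; then T→U.

5′-AGUGAGCUACAGAACGUUCACUCUUGUUAAUUAUCGGUUUCCGGAGGUACAGAGACGAGGCGAACUCACUUCACAUAACAUGAGUC-3′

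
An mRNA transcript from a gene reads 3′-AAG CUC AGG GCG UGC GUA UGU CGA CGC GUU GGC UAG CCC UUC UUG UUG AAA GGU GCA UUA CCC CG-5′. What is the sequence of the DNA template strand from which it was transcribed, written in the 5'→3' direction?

Written 5'→3' the mRNA is GCCCCAUUACGUGGAAAGUUGUUCUUCCCGAUCGGUUGCGCAGCUGUAUGCGUGCGGGACUCGAA, so the coding DNA strand is GCCCCATTACGTGGAAAGTTGTTCTTCCCGATCGGTTGCGCAGCTGTATGCGTGCGGGACTCGAA. The template is its reverse complement.

5'-TTCGAGTCCCGCACGCATACAGCTGCGCAACCGATCGGGAAGAACAACTTTCCACGTAATGGGGC-3'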